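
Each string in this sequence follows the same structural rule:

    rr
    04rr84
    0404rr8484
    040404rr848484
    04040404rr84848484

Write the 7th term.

040404040404rr848484848484

Every step adds 04 to the front and 84 to the end of the previous string.
From 04040404rr84848484, 2 further steps: 04040404rr84848484 → 0404040404rr8484848484 → (answer).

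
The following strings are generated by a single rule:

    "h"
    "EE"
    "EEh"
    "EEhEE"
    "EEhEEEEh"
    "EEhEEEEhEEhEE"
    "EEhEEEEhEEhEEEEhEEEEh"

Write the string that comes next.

Each term (from the third on) is the previous term followed by the one before it: term 3 = EE·h = EEh.
Continuing: EEhEEEEhEEhEEEEhEEEEh · EEhEEEEhEEhEE gives term 8.

EEhEEEEhEEhEEEEhEEEEhEEhEEEEhEEhEE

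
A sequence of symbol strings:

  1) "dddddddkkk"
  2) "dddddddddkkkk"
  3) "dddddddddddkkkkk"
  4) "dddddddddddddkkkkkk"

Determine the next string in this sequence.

dddddddddddddddkkkkkkk

Reading off run lengths: d runs 7, 9, 11, 13; k runs 3, 4, 5, 6 — each is linear in n, where the shown terms are n = 3, 4, 5, 6.
For the next term, n = 7, so the run lengths are 15, 7.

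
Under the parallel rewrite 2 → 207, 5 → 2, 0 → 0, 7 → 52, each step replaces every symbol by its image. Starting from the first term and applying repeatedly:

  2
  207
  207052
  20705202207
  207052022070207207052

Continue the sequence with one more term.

207052022070207207052020705220705202207

Applying the rule to each of the 21 symbols of 207052022070207207052 gives the pieces 207 0 52 0 2 207 0 207 207 0 52 0 207 0 52 207 0 52 0 2 207, which concatenate to the answer.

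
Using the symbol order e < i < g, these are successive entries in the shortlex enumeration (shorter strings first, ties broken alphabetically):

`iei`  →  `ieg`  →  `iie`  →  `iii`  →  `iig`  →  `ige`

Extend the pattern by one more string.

igi

Find the rightmost character of ige below g, bump it to the next letter, and reset everything to its right to e.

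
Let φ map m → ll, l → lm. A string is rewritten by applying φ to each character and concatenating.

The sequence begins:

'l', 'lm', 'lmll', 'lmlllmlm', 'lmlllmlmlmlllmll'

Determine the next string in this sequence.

lmlllmlmlmlllmlllmlllmlmlmlllmlm

φ(lmlllmlmlmlllmll) expands symbol-by-symbol to lm ll lm lm lm ll lm ll lm ll lm lm lm ll lm lm; joining the 16 pieces gives the next term.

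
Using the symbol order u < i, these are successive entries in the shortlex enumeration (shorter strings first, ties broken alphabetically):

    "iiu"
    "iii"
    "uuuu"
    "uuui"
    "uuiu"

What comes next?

uuii

The successor of uuiu increments the rightmost position that isn't already i and resets every position after it to u.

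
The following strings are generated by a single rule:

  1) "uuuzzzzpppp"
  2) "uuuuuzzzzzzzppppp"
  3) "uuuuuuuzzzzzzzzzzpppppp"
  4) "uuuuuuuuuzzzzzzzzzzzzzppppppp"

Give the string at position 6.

uuuuuuuuuuuuuzzzzzzzzzzzzzzzzzzzppppppppp

Term n consists of 2n+1 u's, followed by 3n+1 z's, followed by n+3 p's (n = 1, 2, …).
For term 6, n = 6, so the run lengths are 13, 19, 9.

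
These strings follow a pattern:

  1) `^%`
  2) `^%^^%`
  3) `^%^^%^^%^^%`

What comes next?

^%^^%^^%^^%^^%^^%^^%^^%

Every step duplicates the string with '^' between the halves.
So the next term is two copies of ^%^^%^^%^^% with '^' between the halves.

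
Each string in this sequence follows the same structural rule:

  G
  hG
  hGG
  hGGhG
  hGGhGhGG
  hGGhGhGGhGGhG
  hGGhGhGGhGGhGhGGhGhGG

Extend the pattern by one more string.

hGGhGhGGhGGhGhGGhGhGGhGGhGhGGhGGhG

This is a Fibonacci-style word recurrence s(k) = s(k−1)·s(k−2): e.g. hG·G = hGG.
Continuing: hGGhGhGGhGGhGhGGhGhGG · hGGhGhGGhGGhG gives term 8.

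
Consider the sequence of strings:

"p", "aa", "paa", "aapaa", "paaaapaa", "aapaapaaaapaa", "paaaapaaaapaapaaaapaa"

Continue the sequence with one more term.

This is a Fibonacci-style word recurrence s(k) = s(k−2)·s(k−1): e.g. p·aa = paa.
Continuing: aapaapaaaapaa · paaaapaaaapaapaaaapaa gives term 8.

aapaapaaaapaapaaaapaaaapaapaaaapaa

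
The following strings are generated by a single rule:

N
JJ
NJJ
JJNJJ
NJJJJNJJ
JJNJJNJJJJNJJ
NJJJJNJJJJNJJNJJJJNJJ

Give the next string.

Each term (from the third on) is the two preceding terms concatenated in order: term 3 = N·JJ = NJJ.
The next term joins JJNJJNJJJJNJJ and NJJJJNJJJJNJJNJJJJNJJ.

JJNJJNJJJJNJJNJJJJNJJJJNJJNJJJJNJJ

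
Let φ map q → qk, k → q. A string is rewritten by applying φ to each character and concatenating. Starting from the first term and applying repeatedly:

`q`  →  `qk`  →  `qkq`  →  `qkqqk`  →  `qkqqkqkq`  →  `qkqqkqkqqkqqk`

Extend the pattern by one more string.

Applying the rule to each of the 13 symbols of qkqqkqkqqkqqk gives the pieces qk q qk qk q qk q qk qk q qk qk q, which concatenate to the answer.

qkqqkqkqqkqqkqkqqkqkq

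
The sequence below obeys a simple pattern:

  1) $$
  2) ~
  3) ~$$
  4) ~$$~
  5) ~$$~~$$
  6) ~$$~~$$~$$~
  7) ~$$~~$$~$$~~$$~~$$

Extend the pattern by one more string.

~$$~~$$~$$~~$$~~$$~$$~~$$~$$~

This is a Fibonacci-style word recurrence s(k) = s(k−1)·s(k−2): e.g. ~·$$ = ~$$.
The next term joins ~$$~~$$~$$~~$$~~$$ and ~$$~~$$~$$~.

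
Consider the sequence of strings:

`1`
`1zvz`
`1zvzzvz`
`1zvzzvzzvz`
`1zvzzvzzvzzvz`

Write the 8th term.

1zvzzvzzvzzvzzvzzvzzvz

The strings grow by a fixed suffix zvz each time.
From 1zvzzvzzvzzvz, 3 further steps: 1zvzzvzzvzzvz → 1zvzzvzzvzzvzzvz → 1zvzzvzzvzzvzzvzzvz → (answer).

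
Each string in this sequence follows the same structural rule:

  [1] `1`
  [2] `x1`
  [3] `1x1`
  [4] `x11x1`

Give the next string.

From term 3 onward, concatenate the second-to-last term with the last: 1·x1 = 1x1, x1·1x1 = x11x1, …
The next term joins 1x1 and x11x1.

1x1x11x1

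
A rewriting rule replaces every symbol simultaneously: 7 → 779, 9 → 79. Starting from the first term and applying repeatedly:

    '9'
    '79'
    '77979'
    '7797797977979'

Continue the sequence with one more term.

7797797977977979779797797797977979

Replace each of the 13 characters of 7797797977979 in place — 779 779 79 779 779 79 779 79 779 779 79 779 79 — and concatenate.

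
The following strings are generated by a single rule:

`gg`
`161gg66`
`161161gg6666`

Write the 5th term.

161161161161gg66666666

s(k+1) = 161·s(k)·66, so each term gains 161 as a prefix and 66 as a suffix.
From 161161gg6666, 2 further steps: 161161gg6666 → 161161161gg666666 → (answer).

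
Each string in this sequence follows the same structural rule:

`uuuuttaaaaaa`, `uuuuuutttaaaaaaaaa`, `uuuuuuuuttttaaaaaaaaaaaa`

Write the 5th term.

uuuuuuuuuuuuttttttaaaaaaaaaaaaaaaaaa

Term n consists of 2n u's, followed by n t's, followed by 3n a's, where the shown terms are n = 2, 3, 4.
For term 5, n = 6, so the run lengths are 12, 6, 18.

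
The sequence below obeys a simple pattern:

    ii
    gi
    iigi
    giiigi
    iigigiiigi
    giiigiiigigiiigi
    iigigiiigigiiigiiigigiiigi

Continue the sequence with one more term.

From term 3 onward, concatenate the second-to-last term with the last: ii·gi = iigi, gi·iigi = giiigi, …
The next term joins giiigiiigigiiigi and iigigiiigigiiigiiigigiiigi.

giiigiiigigiiigiiigigiiigigiiigiiigigiiigi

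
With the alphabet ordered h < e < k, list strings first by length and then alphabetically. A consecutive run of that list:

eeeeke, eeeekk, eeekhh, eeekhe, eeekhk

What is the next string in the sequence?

Treat eeekhk as a base-3 numeral over the given alphabet and add one, carrying through any trailing k's.

eeekeh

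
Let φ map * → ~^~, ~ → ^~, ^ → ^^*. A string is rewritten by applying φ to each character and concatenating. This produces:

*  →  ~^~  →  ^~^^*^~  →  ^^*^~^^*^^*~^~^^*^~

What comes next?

φ(^^*^~^^*^^*~^~^^*^~) expands symbol-by-symbol to ^^* ^^* ~^~ ^^* ^~ ^^* ^^* ~^~ ^^* ^^* ~^~ ^~ ^^* ^~ ^^* ^^* ~^~ ^^* ^~; joining the 19 pieces gives the next term.

^^*^^*~^~^^*^~^^*^^*~^~^^*^^*~^~^~^^*^~^^*^^*~^~^^*^~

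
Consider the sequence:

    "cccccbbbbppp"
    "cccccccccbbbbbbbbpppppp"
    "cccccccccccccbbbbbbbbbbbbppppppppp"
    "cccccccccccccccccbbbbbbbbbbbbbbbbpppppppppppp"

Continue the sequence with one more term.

cccccccccccccccccccccbbbbbbbbbbbbbbbbbbbbppppppppppppppp

Term n consists of 4n+1 c's, followed by 4n b's, followed by 3n p's (n = 1, 2, …).
For the next term, n = 5, so the run lengths are 21, 20, 15.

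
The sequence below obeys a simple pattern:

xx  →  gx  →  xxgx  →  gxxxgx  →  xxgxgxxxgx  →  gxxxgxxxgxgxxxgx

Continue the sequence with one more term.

From term 3 onward, concatenate the second-to-last term with the last: xx·gx = xxgx, gx·xxgx = gxxxgx, …
The next term joins xxgxgxxxgx and gxxxgxxxgxgxxxgx.

xxgxgxxxgxgxxxgxxxgxgxxxgx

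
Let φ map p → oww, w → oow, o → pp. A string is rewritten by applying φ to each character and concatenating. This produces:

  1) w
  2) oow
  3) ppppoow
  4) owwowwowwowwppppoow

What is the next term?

Applying the rule to each of the 19 symbols of owwowwowwowwppppoow gives the pieces pp oow oow pp oow oow pp oow oow pp oow oow oww oww oww oww pp pp oow, which concatenate to the answer.

ppoowoowppoowoowppoowoowppoowoowowwowwowwowwppppoow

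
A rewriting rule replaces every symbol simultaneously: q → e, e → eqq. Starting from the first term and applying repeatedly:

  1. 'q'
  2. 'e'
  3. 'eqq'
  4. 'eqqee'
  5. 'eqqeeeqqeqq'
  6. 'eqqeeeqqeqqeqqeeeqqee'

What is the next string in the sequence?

Replace each of the 21 characters of eqqeeeqqeqqeqqeeeqqee in place — eqq e e eqq eqq eqq e e eqq e e eqq e e eqq eqq eqq e e eqq eqq — and concatenate.

eqqeeeqqeqqeqqeeeqqeeeqqeeeqqeqqeqqeeeqqeqq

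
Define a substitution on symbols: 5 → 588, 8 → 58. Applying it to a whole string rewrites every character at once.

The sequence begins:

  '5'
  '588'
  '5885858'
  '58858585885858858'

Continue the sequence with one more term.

Rewriting the 17 symbols of 58858585885858858 one by one yields 588 58 58 588 58 588 58 588 58 58 588 58 588 58 58 588 58; concatenated:

58858585885858858588585858858588585858858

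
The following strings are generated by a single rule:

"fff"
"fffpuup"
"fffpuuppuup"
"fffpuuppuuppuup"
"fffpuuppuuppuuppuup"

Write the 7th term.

fffpuuppuuppuuppuuppuuppuup

Every step adds puup to the end: s(k+1) = s(k)·puup.
From fffpuuppuuppuuppuup, 2 further steps: fffpuuppuuppuuppuup → fffpuuppuuppuuppuuppuup → (answer).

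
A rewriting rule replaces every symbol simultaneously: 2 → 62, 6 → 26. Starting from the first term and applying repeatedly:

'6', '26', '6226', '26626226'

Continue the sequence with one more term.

Rewriting each symbol of 26626226: 2→62, 6→26, 6→26, 2→62, 6→26, 2→62, 2→62, 6→26, which concatenates to 62 26 26 62 26 62 62 26.

6226266226626226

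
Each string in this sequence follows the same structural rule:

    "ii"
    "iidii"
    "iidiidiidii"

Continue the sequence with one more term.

Every step duplicates the string with 'd' between the halves.
Doubling iidiidiidii with 'd' between the halves:

iidiidiidiidiidiidiidii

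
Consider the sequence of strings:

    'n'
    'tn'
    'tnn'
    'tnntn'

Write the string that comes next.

This is a Fibonacci-style word recurrence s(k) = s(k−1)·s(k−2): e.g. tn·n = tnn.
The next term joins tnntn and tnn.

tnntntnn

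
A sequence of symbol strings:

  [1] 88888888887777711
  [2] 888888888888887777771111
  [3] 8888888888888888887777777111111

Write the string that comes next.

Reading off run lengths: 8 runs 10, 14, 18; 7 runs 5, 6, 7; 1 runs 2, 4, 6 — each is linear in n, where the shown terms are n = 2, 3, 4.
Setting n = 5 gives 22, 8, 8 characters in each block.

88888888888888888888887777777711111111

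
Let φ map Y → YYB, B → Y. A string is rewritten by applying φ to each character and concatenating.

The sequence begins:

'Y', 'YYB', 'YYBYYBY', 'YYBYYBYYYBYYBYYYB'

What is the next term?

YYBYYBYYYBYYBYYYBYYBYYBYYYBYYBYYYBYYBYYBY

φ(YYBYYBYYYBYYBYYYB) expands symbol-by-symbol to YYB YYB Y YYB YYB Y YYB YYB YYB Y YYB YYB Y YYB YYB YYB Y; joining the 17 pieces gives the next term.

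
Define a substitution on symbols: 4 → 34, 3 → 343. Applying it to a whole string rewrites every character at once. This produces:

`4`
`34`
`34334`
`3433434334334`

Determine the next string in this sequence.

3433434334334343343433433434334334

Replace each of the 13 characters of 3433434334334 in place — 343 34 343 343 34 343 34 343 343 34 343 343 34 — and concatenate.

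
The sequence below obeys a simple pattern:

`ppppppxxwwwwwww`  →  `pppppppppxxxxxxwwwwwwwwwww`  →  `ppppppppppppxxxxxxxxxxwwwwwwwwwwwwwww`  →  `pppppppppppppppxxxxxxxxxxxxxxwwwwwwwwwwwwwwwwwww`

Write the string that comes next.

ppppppppppppppppppxxxxxxxxxxxxxxxxxxwwwwwwwwwwwwwwwwwwwwwww

Each string has the form p^{3n+3} x^{4n-2} w^{4n+3} (n = 1, 2, …).
For the next term, n = 5, so the run lengths are 18, 18, 23.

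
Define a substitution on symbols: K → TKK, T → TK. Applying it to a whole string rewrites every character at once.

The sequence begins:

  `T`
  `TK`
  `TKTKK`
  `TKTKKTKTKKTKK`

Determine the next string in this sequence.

Rewriting the 13 symbols of TKTKKTKTKKTKK one by one yields TK TKK TK TKK TKK TK TKK TK TKK TKK TK TKK TKK; concatenated:

TKTKKTKTKKTKKTKTKKTKTKKTKKTKTKKTKK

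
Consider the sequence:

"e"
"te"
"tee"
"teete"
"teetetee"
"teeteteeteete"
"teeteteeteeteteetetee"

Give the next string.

From term 3 onward, concatenate the last term with the second-to-last: te·e = tee, tee·te = teete, …
So term 8 is teeteteeteeteteetetee·teeteteeteete.

teeteteeteeteteeteteeteeteteeteete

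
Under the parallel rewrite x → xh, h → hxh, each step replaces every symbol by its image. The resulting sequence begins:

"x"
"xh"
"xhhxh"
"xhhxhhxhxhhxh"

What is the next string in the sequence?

xhhxhhxhxhhxhhxhxhhxhxhhxhhxhxhhxh

φ(xhhxhhxhxhhxh) expands symbol-by-symbol to xh hxh hxh xh hxh hxh xh hxh xh hxh hxh xh hxh; joining the 13 pieces gives the next term.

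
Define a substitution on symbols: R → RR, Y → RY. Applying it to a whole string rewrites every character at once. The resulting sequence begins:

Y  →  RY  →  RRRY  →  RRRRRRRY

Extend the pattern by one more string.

Expanding RRRRRRRY: R→RR, R→RR, R→RR, R→RR, R→RR, R→RR, R→RR, Y→RY. Concatenated: RR RR RR RR RR RR RR RY.

RRRRRRRRRRRRRRRY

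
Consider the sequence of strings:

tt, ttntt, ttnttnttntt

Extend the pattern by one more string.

ttnttnttnttnttnttnttntt

s(k+1) = s(k)·n·s(k) — each term doubles the last with 'n' between the halves.
So the next term is two copies of ttnttnttntt with 'n' between the halves.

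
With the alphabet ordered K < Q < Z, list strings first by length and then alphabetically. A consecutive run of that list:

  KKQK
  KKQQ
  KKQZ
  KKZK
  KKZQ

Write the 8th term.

Stepping forward 3 times from KKZQ: KKZQ → KKZZ → KQKK, then the target.

KQKQ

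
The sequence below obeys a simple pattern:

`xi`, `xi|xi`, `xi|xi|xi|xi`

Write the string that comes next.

Each string is two copies of the previous one joined by '|'.
So the next term is two copies of xi|xi|xi|xi with '|' between the halves.

xi|xi|xi|xi|xi|xi|xi|xi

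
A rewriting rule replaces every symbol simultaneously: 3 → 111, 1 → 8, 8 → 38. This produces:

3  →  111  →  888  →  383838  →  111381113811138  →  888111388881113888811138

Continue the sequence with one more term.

Rewriting the 24 symbols of 888111388881113888811138 one by one yields 38 38 38 8 8 8 111 38 38 38 38 8 8 8 111 38 38 38 38 8 8 8 111 38; concatenated:

383838888111383838388881113838383888811138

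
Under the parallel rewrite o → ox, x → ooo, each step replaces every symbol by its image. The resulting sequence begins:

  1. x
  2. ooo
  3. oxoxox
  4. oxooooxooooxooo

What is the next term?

Applying the rule to each of the 15 symbols of oxooooxooooxooo gives the pieces ox ooo ox ox ox ox ooo ox ox ox ox ooo ox ox ox, which concatenate to the answer.

oxooooxoxoxoxooooxoxoxoxooooxoxox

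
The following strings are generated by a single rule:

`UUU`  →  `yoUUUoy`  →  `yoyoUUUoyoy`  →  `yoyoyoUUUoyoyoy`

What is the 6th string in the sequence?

yoyoyoyoyoUUUoyoyoyoyoy

s(k+1) = yo·s(k)·oy, so each term gains yo as a prefix and oy as a suffix.
From yoyoyoUUUoyoyoy, 2 further steps: yoyoyoUUUoyoyoy → yoyoyoyoUUUoyoyoyoy → (answer).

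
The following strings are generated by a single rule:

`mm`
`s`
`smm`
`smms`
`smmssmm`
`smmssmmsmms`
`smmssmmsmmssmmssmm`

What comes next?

From term 3 onward, concatenate the last term with the second-to-last: s·mm = smm, smm·s = smms, …
So term 8 is smmssmmsmmssmmssmm·smmssmmsmms.

smmssmmsmmssmmssmmsmmssmmsmms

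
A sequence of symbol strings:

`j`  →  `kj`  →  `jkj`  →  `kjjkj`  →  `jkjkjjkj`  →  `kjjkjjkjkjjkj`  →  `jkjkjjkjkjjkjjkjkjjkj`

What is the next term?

kjjkjjkjkjjkjjkjkjjkjkjjkjjkjkjjkj

Each term (from the third on) is the two preceding terms concatenated in order: term 3 = j·kj = jkj.
So term 8 is kjjkjjkjkjjkj·jkjkjjkjkjjkjjkjkjjkj.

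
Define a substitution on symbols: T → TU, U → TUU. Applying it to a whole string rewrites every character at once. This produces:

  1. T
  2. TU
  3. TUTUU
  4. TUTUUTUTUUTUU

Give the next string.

Rewriting the 13 symbols of TUTUUTUTUUTUU one by one yields TU TUU TU TUU TUU TU TUU TU TUU TUU TU TUU TUU; concatenated:

TUTUUTUTUUTUUTUTUUTUTUUTUUTUTUUTUU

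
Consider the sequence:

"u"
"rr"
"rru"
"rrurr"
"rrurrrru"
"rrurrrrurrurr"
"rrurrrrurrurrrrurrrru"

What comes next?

rrurrrrurrurrrrurrrrurrurrrrurrurr

Each term (from the third on) is the previous term followed by the one before it: term 3 = rr·u = rru.
The next term joins rrurrrrurrurrrrurrrru and rrurrrrurrurr.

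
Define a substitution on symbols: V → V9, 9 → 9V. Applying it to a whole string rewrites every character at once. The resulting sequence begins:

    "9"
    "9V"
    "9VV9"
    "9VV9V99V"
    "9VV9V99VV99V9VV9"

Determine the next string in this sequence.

9VV9V99VV99V9VV9V99V9VV99VV9V99V

φ(9VV9V99VV99V9VV9) expands symbol-by-symbol to 9V V9 V9 9V V9 9V 9V V9 V9 9V 9V V9 9V V9 V9 9V; joining the 16 pieces gives the next term.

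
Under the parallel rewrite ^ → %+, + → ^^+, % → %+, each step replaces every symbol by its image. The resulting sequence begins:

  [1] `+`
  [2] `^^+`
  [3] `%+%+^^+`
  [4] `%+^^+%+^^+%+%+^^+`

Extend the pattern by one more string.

Rewriting the 17 symbols of %+^^+%+^^+%+%+^^+ one by one yields %+ ^^+ %+ %+ ^^+ %+ ^^+ %+ %+ ^^+ %+ ^^+ %+ ^^+ %+ %+ ^^+; concatenated:

%+^^+%+%+^^+%+^^+%+%+^^+%+^^+%+^^+%+%+^^+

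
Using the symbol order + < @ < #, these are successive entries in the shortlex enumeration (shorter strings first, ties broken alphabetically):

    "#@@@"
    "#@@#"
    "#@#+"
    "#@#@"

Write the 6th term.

##++

Continuing the enumeration 2 steps past #@#@: #@#@ → #@## → (answer).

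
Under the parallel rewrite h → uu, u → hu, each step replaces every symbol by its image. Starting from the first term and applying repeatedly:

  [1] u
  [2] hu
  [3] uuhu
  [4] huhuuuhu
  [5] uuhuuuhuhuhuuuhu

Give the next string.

huhuuuhuhuhuuuhuuuhuuuhuhuhuuuhu

φ(uuhuuuhuhuhuuuhu) expands symbol-by-symbol to hu hu uu hu hu hu uu hu uu hu uu hu hu hu uu hu; joining the 16 pieces gives the next term.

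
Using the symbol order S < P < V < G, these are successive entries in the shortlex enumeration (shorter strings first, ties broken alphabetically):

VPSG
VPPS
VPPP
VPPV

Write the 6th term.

Continuing the enumeration 2 steps past VPPV: VPPV → VPPG → (answer).

VPVS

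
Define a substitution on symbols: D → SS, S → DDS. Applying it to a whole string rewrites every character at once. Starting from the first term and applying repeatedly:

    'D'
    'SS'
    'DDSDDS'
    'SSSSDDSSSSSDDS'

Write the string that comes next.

Replace each of the 14 characters of SSSSDDSSSSSDDS in place — DDS DDS DDS DDS SS SS DDS DDS DDS DDS DDS SS SS DDS — and concatenate.

DDSDDSDDSDDSSSSSDDSDDSDDSDDSDDSSSSSDDS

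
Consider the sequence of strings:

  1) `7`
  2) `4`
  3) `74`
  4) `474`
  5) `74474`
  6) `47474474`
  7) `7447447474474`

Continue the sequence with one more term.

474744747447447474474

This is a Fibonacci-style word recurrence s(k) = s(k−2)·s(k−1): e.g. 7·4 = 74.
Continuing: 47474474 · 7447447474474 gives term 8.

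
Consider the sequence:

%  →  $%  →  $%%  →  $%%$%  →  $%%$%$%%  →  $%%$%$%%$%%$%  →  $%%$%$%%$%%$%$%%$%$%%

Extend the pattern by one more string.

This is a Fibonacci-style word recurrence s(k) = s(k−1)·s(k−2): e.g. $%·% = $%%.
Continuing: $%%$%$%%$%%$%$%%$%$%% · $%%$%$%%$%%$% gives term 8.

$%%$%$%%$%%$%$%%$%$%%$%%$%$%%$%%$%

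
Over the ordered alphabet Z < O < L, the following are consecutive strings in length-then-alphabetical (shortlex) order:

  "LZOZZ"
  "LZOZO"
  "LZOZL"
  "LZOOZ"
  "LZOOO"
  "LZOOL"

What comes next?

LZOLZ

The successor of LZOOL increments the rightmost position that isn't already L and resets every position after it to Z.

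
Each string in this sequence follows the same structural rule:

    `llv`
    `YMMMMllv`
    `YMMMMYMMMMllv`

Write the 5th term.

Every step adds YMMMM at the front: s(k+1) = YMMMM·s(k).
From YMMMMYMMMMllv, 2 further steps: YMMMMYMMMMllv → YMMMMYMMMMYMMMMllv → (answer).

YMMMMYMMMMYMMMMYMMMMllv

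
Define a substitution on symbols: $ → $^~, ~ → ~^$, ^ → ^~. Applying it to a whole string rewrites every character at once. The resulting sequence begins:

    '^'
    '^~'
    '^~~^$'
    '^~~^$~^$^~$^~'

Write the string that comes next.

Rewriting the 13 symbols of ^~~^$~^$^~$^~ one by one yields ^~ ~^$ ~^$ ^~ $^~ ~^$ ^~ $^~ ^~ ~^$ $^~ ^~ ~^$; concatenated:

^~~^$~^$^~$^~~^$^~$^~^~~^$$^~^~~^$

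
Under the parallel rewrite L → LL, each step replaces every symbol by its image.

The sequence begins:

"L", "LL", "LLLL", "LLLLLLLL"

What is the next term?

Expanding LLLLLLLL: L→LL, L→LL, L→LL, L→LL, L→LL, L→LL, L→LL, L→LL. Concatenated: LL LL LL LL LL LL LL LL.

LLLLLLLLLLLLLLLL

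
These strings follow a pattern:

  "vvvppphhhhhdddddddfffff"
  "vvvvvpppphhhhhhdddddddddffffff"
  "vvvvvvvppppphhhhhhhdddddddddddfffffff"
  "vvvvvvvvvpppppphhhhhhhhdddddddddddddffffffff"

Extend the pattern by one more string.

Reading off run lengths: v runs 3, 5, 7, 9; p runs 3, 4, 5, 6; h runs 5, 6, 7, 8; d runs 7, 9, 11, 13; f runs 5, 6, 7, 8 — each is linear in n, where the shown terms are n = 2, 3, 4, 5.
For the next term, n = 6, so the run lengths are 11, 7, 9, 15, 9.

vvvvvvvvvvvppppppphhhhhhhhhdddddddddddddddfffffffff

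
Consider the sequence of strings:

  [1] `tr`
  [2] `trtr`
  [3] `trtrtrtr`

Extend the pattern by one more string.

trtrtrtrtrtrtrtr

s(k+1) = s(k)·s(k) — each term doubles the last.
One more doubling of trtrtrtr gives the answer.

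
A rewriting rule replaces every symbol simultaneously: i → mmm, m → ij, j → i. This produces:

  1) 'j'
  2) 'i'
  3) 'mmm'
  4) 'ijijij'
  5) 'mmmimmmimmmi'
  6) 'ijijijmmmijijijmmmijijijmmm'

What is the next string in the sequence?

Rewriting the 27 symbols of ijijijmmmijijijmmmijijijmmm one by one yields mmm i mmm i mmm i ij ij ij mmm i mmm i mmm i ij ij ij mmm i mmm i mmm i ij ij ij; concatenated:

mmmimmmimmmiijijijmmmimmmimmmiijijijmmmimmmimmmiijijij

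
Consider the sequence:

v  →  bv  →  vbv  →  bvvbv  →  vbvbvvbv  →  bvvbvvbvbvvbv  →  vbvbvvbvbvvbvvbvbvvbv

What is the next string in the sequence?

From term 3 onward, concatenate the second-to-last term with the last: v·bv = vbv, bv·vbv = bvvbv, …
The next term joins bvvbvvbvbvvbv and vbvbvvbvbvvbvvbvbvvbv.

bvvbvvbvbvvbvvbvbvvbvbvvbvvbvbvvbv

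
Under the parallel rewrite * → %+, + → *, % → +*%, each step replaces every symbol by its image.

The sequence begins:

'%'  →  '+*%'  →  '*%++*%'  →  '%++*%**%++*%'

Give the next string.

+*%**%++*%%+%++*%**%++*%

Rewriting each symbol of %++*%**%++*%: %→+*%, +→*, +→*, *→%+, %→+*%, *→%+, *→%+, %→+*%, +→*, +→*, *→%+, %→+*%, which concatenates to +*% * * %+ +*% %+ %+ +*% * * %+ +*%.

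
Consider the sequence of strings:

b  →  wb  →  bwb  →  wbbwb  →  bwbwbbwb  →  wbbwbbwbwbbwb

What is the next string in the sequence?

This is a Fibonacci-style word recurrence s(k) = s(k−2)·s(k−1): e.g. b·wb = bwb.
The next term joins bwbwbbwb and wbbwbbwbwbbwb.

bwbwbbwbwbbwbbwbwbbwb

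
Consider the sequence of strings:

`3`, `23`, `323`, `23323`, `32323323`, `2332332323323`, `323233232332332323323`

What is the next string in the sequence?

From term 3 onward, concatenate the second-to-last term with the last: 3·23 = 323, 23·323 = 23323, …
The next term joins 2332332323323 and 323233232332332323323.

2332332323323323233232332332323323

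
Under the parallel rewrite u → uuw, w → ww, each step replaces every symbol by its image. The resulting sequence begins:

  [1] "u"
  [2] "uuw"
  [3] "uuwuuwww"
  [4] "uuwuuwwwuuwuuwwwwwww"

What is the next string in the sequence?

Replace each of the 20 characters of uuwuuwwwuuwuuwwwwwww in place — uuw uuw ww uuw uuw ww ww ww uuw uuw ww uuw uuw ww ww ww ww ww ww ww — and concatenate.

uuwuuwwwuuwuuwwwwwwwuuwuuwwwuuwuuwwwwwwwwwwwwwww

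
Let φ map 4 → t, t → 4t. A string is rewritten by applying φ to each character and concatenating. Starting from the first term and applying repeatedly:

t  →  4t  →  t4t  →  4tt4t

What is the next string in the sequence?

Apply φ to 4tt4t symbol by symbol: 4→t, t→4t, t→4t, 4→t, t→4t; joined: t 4t 4t t 4t.

t4t4tt4t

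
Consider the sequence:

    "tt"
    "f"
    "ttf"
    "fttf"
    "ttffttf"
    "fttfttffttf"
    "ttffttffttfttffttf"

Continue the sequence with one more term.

Each term (from the third on) is the two preceding terms concatenated in order: term 3 = tt·f = ttf.
So term 8 is fttfttffttf·ttffttffttfttffttf.

fttfttffttfttffttffttfttffttf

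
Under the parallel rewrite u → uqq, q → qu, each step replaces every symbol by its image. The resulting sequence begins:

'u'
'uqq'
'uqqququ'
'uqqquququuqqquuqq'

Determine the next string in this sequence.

Rewriting the 17 symbols of uqqquququuqqquuqq one by one yields uqq qu qu qu uqq qu uqq qu uqq uqq qu qu qu uqq uqq qu qu; concatenated:

uqqquququuqqquuqqquuqquqqquququuqquqqququ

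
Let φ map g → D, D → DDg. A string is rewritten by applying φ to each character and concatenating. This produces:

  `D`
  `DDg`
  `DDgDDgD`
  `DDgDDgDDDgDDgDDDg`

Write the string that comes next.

DDgDDgDDDgDDgDDDgDDgDDgDDDgDDgDDDgDDgDDgD

Applying the rule to each of the 17 symbols of DDgDDgDDDgDDgDDDg gives the pieces DDg DDg D DDg DDg D DDg DDg DDg D DDg DDg D DDg DDg DDg D, which concatenate to the answer.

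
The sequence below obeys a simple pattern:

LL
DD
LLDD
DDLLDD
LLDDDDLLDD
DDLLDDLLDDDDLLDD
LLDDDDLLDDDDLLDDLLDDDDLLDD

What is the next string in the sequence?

Each term (from the third on) is the two preceding terms concatenated in order: term 3 = LL·DD = LLDD.
So term 8 is DDLLDDLLDDDDLLDD·LLDDDDLLDDDDLLDDLLDDDDLLDD.

DDLLDDLLDDDDLLDDLLDDDDLLDDDDLLDDLLDDDDLLDD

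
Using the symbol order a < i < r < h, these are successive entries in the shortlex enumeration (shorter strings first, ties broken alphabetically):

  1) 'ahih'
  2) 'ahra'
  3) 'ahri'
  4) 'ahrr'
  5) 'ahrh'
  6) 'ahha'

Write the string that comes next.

The successor of ahha increments the rightmost position that isn't already h and resets every position after it to a.

ahhi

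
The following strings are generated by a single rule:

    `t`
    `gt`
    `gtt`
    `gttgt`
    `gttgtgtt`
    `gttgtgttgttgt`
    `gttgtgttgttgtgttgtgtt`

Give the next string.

gttgtgttgttgtgttgtgttgttgtgttgttgt

From term 3 onward, concatenate the last term with the second-to-last: gt·t = gtt, gtt·gt = gttgt, …
The next term joins gttgtgttgttgtgttgtgtt and gttgtgttgttgt.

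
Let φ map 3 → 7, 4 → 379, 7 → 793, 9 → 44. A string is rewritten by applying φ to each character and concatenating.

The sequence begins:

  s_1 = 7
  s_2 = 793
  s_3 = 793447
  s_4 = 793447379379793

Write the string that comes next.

φ(793447379379793) expands symbol-by-symbol to 793 44 7 379 379 793 7 793 44 7 793 44 793 44 7; joining the 15 pieces gives the next term.

793447379379793779344779344793447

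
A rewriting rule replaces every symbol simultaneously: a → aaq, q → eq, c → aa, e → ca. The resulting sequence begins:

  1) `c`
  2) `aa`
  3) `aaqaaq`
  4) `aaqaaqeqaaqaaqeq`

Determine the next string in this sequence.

Replace each of the 16 characters of aaqaaqeqaaqaaqeq in place — aaq aaq eq aaq aaq eq ca eq aaq aaq eq aaq aaq eq ca eq — and concatenate.

aaqaaqeqaaqaaqeqcaeqaaqaaqeqaaqaaqeqcaeq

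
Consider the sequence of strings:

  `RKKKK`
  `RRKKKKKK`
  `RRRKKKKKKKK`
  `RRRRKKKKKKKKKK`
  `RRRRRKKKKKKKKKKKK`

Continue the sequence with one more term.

RRRRRRKKKKKKKKKKKKKK

The n-th term is n-1 R's then 2n K's, where the shown terms are n = 2, 3, 4, 5, 6.
Setting n = 7 gives 6, 14 characters in each block.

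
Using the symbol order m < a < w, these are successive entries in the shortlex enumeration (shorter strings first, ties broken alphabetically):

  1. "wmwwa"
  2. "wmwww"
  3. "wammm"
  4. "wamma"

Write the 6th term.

Advancing 2 positions from wamma through wamma → wammw reaches term 6.

wamam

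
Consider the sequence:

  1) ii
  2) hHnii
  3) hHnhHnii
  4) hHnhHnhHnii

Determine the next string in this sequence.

The strings grow by a fixed prefix hHn each time.
Applying this once more to hHnhHnhHnii:

hHnhHnhHnhHnii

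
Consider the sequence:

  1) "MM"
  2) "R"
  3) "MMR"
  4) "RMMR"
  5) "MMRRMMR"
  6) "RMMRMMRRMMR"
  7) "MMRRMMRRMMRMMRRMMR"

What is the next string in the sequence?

Each term (from the third on) is the two preceding terms concatenated in order: term 3 = MM·R = MMR.
Continuing: RMMRMMRRMMR · MMRRMMRRMMRMMRRMMR gives term 8.

RMMRMMRRMMRMMRRMMRRMMRMMRRMMR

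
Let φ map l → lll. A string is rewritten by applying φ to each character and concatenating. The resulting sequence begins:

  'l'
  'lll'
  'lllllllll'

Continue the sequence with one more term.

Rewriting each symbol of lllllllll: l→lll, l→lll, l→lll, l→lll, l→lll, l→lll, l→lll, l→lll, l→lll, which concatenates to lll lll lll lll lll lll lll lll lll.

lllllllllllllllllllllllllll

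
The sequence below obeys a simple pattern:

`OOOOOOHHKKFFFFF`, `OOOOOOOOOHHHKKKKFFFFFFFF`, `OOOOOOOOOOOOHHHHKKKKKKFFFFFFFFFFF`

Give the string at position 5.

OOOOOOOOOOOOOOOOOOHHHHHHKKKKKKKKKKFFFFFFFFFFFFFFFFF

Term n consists of 3n+3 O's, followed by n+1 H's, followed by 2n K's, followed by 3n+2 F's (n = 1, 2, …).
At n = 5 the blocks have lengths 18, 6, 10, 17.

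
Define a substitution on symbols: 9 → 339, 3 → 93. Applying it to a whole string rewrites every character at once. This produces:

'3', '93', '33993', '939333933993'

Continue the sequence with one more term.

Rewriting each symbol of 939333933993: 9→339, 3→93, 9→339, 3→93, 3→93, 3→93, 9→339, 3→93, 3→93, 9→339, 9→339, 3→93, which concatenates to 339 93 339 93 93 93 339 93 93 339 339 93.

33993339939393339939333933993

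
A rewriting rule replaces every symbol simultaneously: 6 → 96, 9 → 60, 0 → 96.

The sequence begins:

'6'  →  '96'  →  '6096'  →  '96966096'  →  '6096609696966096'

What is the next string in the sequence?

96966096969660966096609696966096

Applying the rule to each of the 16 symbols of 6096609696966096 gives the pieces 96 96 60 96 96 96 60 96 60 96 60 96 96 96 60 96, which concatenate to the answer.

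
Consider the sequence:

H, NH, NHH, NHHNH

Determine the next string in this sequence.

NHHNHNHH

From term 3 onward, concatenate the last term with the second-to-last: NH·H = NHH, NHH·NH = NHHNH, …
The next term joins NHHNH and NHH.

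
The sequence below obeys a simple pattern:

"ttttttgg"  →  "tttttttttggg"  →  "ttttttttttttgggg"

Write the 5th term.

ttttttttttttttttttgggggg

The n-th term is 3n t's then n g's, where the shown terms are n = 2, 3, 4.
At n = 6 the blocks have lengths 18, 6.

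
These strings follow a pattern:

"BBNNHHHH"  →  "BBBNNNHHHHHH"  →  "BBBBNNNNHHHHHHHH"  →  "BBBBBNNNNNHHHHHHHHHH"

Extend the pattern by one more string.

BBBBBBNNNNNNHHHHHHHHHHHH

Each string has the form B^{n} N^{n} H^{2n}, where the shown terms are n = 2, 3, 4, 5.
For the next term, n = 6, so the run lengths are 6, 6, 12.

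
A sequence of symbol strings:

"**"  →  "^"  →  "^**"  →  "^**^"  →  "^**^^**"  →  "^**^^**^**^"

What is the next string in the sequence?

From term 3 onward, concatenate the last term with the second-to-last: ^·** = ^**, ^**·^ = ^**^, …
Continuing: ^**^^**^**^ · ^**^^** gives term 7.

^**^^**^**^^**^^**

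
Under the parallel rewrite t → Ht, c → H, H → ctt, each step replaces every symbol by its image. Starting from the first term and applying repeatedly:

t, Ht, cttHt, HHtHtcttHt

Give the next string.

cttcttHtcttHtHHtHtcttHt

Apply φ to HHtHtcttHt symbol by symbol: H→ctt, H→ctt, t→Ht, H→ctt, t→Ht, c→H, t→Ht, t→Ht, H→ctt, t→Ht; joined: ctt ctt Ht ctt Ht H Ht Ht ctt Ht.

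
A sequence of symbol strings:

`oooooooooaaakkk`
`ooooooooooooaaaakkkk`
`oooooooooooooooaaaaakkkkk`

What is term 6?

ooooooooooooooooooooooooaaaaaaaakkkkkkkk

The n-th term is 3n o's then n a's then n k's, where the shown terms are n = 3, 4, 5.
At n = 8 the blocks have lengths 24, 8, 8.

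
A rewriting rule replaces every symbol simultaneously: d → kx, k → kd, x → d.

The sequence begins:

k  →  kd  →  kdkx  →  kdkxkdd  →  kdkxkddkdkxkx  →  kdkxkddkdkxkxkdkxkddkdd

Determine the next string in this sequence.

φ(kdkxkddkdkxkxkdkxkddkdd) expands symbol-by-symbol to kd kx kd d kd kx kx kd kx kd d kd d kd kx kd d kd kx kx kd kx kx; joining the 23 pieces gives the next term.

kdkxkddkdkxkxkdkxkddkddkdkxkddkdkxkxkdkxkx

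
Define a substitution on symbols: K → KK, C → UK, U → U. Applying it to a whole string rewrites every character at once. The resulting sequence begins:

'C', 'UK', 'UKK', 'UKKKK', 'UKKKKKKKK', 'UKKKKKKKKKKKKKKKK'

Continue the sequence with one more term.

φ(UKKKKKKKKKKKKKKKK) expands symbol-by-symbol to U KK KK KK KK KK KK KK KK KK KK KK KK KK KK KK KK; joining the 17 pieces gives the next term.

UKKKKKKKKKKKKKKKKKKKKKKKKKKKKKKKK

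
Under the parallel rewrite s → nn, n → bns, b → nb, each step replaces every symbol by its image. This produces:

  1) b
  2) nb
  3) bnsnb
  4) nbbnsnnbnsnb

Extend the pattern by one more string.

Expanding nbbnsnnbnsnb: n→bns, b→nb, b→nb, n→bns, s→nn, n→bns, n→bns, b→nb, n→bns, s→nn, n→bns, b→nb. Concatenated: bns nb nb bns nn bns bns nb bns nn bns nb.

bnsnbnbbnsnnbnsbnsnbbnsnnbnsnb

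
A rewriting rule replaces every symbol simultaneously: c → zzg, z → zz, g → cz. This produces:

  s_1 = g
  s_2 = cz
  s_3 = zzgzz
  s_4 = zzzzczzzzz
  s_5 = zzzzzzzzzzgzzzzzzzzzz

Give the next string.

Rewriting the 21 symbols of zzzzzzzzzzgzzzzzzzzzz one by one yields zz zz zz zz zz zz zz zz zz zz cz zz zz zz zz zz zz zz zz zz zz; concatenated:

zzzzzzzzzzzzzzzzzzzzczzzzzzzzzzzzzzzzzzzzz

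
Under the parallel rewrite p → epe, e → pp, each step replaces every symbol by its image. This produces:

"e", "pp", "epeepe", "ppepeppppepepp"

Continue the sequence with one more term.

Applying the rule to each of the 14 symbols of ppepeppppepepp gives the pieces epe epe pp epe pp epe epe epe epe pp epe pp epe epe, which concatenate to the answer.

epeepeppepeppepeepeepeepeppepeppepeepe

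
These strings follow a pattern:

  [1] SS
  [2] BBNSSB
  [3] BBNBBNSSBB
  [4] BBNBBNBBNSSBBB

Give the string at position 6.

s(k+1) = BBN·s(k)·B, so each term gains BBN as a prefix and B as a suffix.
From BBNBBNBBNSSBBB, 2 further steps: BBNBBNBBNSSBBB → BBNBBNBBNBBNSSBBBB → (answer).

BBNBBNBBNBBNBBNSSBBBBB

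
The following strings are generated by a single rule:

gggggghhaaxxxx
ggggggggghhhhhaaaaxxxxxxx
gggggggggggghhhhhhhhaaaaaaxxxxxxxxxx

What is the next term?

The n-th term is 3n+3 g's then 3n-1 h's then 2n a's then 3n+1 x's (n = 1, 2, …).
At n = 4 the blocks have lengths 15, 11, 8, 13.

ggggggggggggggghhhhhhhhhhhaaaaaaaaxxxxxxxxxxxxx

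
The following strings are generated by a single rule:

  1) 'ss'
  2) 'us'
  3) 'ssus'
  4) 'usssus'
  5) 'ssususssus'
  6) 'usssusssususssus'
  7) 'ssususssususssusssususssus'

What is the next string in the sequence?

usssusssususssusssususssususssusssususssus

This is a Fibonacci-style word recurrence s(k) = s(k−2)·s(k−1): e.g. ss·us = ssus.
The next term joins usssusssususssus and ssususssususssusssususssus.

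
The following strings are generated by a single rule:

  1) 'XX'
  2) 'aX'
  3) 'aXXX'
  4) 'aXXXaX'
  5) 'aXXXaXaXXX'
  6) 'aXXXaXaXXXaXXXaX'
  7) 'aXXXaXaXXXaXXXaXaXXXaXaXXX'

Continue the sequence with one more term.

This is a Fibonacci-style word recurrence s(k) = s(k−1)·s(k−2): e.g. aX·XX = aXXX.
So term 8 is aXXXaXaXXXaXXXaXaXXXaXaXXX·aXXXaXaXXXaXXXaX.

aXXXaXaXXXaXXXaXaXXXaXaXXXaXXXaXaXXXaXXXaX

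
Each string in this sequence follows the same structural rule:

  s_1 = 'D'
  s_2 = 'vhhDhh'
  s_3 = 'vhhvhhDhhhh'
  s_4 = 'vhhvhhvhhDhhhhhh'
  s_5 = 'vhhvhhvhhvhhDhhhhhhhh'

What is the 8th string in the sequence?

Each term wraps the previous one in vhh on the left and hh on the right.
From vhhvhhvhhvhhDhhhhhhhh, 3 further steps: vhhvhhvhhvhhDhhhhhhhh → vhhvhhvhhvhhvhhDhhhhhhhhhh → vhhvhhvhhvhhvhhvhhDhhhhhhhhhhhh → (answer).

vhhvhhvhhvhhvhhvhhvhhDhhhhhhhhhhhhhh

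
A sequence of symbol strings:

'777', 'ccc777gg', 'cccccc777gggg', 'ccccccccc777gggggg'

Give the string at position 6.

s(k+1) = ccc·s(k)·gg, so each term gains ccc as a prefix and gg as a suffix.
From ccccccccc777gggggg, 2 further steps: ccccccccc777gggggg → cccccccccccc777gggggggg → (answer).

ccccccccccccccc777gggggggggg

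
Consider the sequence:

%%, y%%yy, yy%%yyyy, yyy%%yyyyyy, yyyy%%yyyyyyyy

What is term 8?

yyyyyyy%%yyyyyyyyyyyyyy

Every step adds y to the front and yy to the end of the previous string.
From yyyy%%yyyyyyyy, 3 further steps: yyyy%%yyyyyyyy → yyyyy%%yyyyyyyyyy → yyyyyy%%yyyyyyyyyyyy → (answer).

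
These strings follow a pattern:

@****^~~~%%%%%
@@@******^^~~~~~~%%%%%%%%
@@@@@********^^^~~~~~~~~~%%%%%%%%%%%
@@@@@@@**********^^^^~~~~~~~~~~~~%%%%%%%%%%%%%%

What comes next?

@@@@@@@@@************^^^^^~~~~~~~~~~~~~~~%%%%%%%%%%%%%%%%%

The n-th term is 2n-1 @'s then 2n+2 *'s then n ^'s then 3n ~'s then 3n+2 %'s (n = 1, 2, …).
Setting n = 5 gives 9, 12, 5, 15, 17 characters in each block.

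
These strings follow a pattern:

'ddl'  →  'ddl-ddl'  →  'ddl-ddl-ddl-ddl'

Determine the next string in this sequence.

ddl-ddl-ddl-ddl-ddl-ddl-ddl-ddl

Every step duplicates the string with '-' between the halves.
So the next term is two copies of ddl-ddl-ddl-ddl with '-' between the halves.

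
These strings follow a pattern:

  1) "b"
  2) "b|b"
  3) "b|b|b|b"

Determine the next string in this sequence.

Every step duplicates the string with '|' between the halves.
Doubling b|b|b|b with '|' between the halves:

b|b|b|b|b|b|b|b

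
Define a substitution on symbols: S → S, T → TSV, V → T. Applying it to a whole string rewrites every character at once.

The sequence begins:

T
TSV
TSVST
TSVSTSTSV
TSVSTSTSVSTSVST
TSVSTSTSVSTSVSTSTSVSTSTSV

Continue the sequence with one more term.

φ(TSVSTSTSVSTSVSTSTSVSTSTSV) expands symbol-by-symbol to TSV S T S TSV S TSV S T S TSV S T S TSV S TSV S T S TSV S TSV S T; joining the 25 pieces gives the next term.

TSVSTSTSVSTSVSTSTSVSTSTSVSTSVSTSTSVSTSVST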